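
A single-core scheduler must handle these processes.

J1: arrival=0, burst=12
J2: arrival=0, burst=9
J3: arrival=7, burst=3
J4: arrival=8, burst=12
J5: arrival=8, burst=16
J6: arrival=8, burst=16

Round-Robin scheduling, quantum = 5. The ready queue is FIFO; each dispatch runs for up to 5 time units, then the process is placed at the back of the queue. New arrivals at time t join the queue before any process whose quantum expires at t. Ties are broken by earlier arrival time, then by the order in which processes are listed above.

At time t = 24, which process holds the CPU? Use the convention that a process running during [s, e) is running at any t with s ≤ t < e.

Timeline: | J1 0-5 | J2 5-10 | J1 10-15 | J3 15-18 | J4 18-23 | J5 23-28 | J6 28-33 | J2 33-37 | J1 37-39 | J4 39-44 | J5 44-49 | J6 49-54 | J4 54-56 | J5 56-61 | J6 61-66 | J5 66-67 | J6 67-68 |
Completion: J1=39  J2=37  J3=18  J4=56  J5=67  J6=68
Turnaround (C−A): J1=39  J2=37  J3=11  J4=48  J5=59  J6=60

J5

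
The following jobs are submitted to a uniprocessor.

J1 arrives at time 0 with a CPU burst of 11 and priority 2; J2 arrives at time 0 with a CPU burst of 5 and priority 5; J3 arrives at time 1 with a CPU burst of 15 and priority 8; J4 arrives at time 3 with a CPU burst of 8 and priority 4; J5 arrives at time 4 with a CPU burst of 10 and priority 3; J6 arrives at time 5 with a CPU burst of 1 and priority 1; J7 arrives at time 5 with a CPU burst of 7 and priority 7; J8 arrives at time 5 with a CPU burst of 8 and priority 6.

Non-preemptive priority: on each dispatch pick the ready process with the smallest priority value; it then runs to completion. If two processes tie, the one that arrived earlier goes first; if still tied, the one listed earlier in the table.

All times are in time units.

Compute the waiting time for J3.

49

Gantt: | J1 0-11 | J6 11-12 | J5 12-22 | J4 22-30 | J2 30-35 | J8 35-43 | J7 43-50 | J3 50-65 |
Completion: J1=11  J2=35  J3=65  J4=30  J5=22  J6=12  J7=50  J8=43
Waiting(J3) = turnaround − burst = 64 − 15 = 49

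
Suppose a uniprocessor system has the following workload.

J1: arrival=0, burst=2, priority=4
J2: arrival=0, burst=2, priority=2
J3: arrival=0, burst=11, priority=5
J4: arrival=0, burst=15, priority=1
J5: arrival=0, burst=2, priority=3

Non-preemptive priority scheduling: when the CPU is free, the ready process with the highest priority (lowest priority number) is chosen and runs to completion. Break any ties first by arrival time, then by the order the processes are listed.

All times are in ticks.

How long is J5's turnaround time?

Schedule: | J4 0-15 | J2 15-17 | J5 17-19 | J1 19-21 | J3 21-32 |
Completion: J1=21  J2=17  J3=32  J4=15  J5=19
Turnaround (C−A): J1=21  J2=17  J3=32  J4=15  J5=19
Turnaround(J5) = completion − arrival = 19 − 0 = 19

19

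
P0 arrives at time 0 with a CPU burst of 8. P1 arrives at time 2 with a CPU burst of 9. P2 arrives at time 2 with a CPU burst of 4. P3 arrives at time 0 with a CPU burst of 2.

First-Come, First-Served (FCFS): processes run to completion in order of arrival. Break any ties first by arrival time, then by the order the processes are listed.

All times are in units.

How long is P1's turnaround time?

17

Gantt: | P0 0-8 | P3 8-10 | P1 10-19 | P2 19-23 |
Completion: P0=8  P1=19  P2=23  P3=10
Turnaround (C−A): P0=8  P1=17  P2=21  P3=10
Turnaround(P1) = completion − arrival = 19 − 2 = 17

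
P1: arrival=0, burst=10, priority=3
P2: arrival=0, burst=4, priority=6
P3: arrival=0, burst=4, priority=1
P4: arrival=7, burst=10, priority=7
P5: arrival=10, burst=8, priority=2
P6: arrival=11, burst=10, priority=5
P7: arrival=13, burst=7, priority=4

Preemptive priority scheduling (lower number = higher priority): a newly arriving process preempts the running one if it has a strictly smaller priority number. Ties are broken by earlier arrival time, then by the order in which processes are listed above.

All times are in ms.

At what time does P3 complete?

Schedule: | P3 0-4 | P1 4-10 | P5 10-18 | P1 18-22 | P7 22-29 | P6 29-39 | P2 39-43 | P4 43-53 |
Completion: P1=22  P2=43  P3=4  P4=53  P5=18  P6=39  P7=29
Turnaround (C−A): P1=22  P2=43  P3=4  P4=46  P5=8  P6=28  P7=16

4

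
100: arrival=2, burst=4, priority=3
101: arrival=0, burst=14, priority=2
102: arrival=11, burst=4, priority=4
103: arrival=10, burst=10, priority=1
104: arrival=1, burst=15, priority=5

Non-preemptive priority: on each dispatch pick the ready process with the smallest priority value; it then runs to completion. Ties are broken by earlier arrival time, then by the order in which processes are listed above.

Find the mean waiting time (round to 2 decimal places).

14.80

Schedule: | 101 0-14 | 103 14-24 | 100 24-28 | 102 28-32 | 104 32-47 |
Completion: 100=28  101=14  102=32  103=24  104=47
Waiting times: 100=22, 101=0, 102=17, 103=4, 104=31
Average waiting = (22+0+17+4+31) / 5 = 74/5 = 14.80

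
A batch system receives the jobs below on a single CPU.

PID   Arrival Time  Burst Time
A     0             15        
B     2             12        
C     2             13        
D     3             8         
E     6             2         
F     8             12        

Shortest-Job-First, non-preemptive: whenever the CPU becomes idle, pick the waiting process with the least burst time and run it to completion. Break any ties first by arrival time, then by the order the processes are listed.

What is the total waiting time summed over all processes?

122

Timeline: | A 0-15 | E 15-17 | D 17-25 | B 25-37 | F 37-49 | C 49-62 |
Completion: A=15  B=37  C=62  D=25  E=17  F=49
Turnaround (C−A): A=15  B=35  C=60  D=22  E=11  F=41
Waiting = turnaround − burst: A=0, B=23, C=47, D=14, E=9, F=29
Total waiting = 0 + 23 + 47 + 14 + 9 + 29 = 122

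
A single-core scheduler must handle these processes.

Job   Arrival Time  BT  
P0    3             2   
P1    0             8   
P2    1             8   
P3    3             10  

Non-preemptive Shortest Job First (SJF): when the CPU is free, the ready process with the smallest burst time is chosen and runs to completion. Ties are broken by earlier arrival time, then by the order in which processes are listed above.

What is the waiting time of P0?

Timeline: | P1 0-8 | P0 8-10 | P2 10-18 | P3 18-28 |
Completion: P0=10  P1=8  P2=18  P3=28
Turnaround (C−A): P0=7  P1=8  P2=17  P3=25
Waiting(P0) = turnaround − burst = 7 − 2 = 5

5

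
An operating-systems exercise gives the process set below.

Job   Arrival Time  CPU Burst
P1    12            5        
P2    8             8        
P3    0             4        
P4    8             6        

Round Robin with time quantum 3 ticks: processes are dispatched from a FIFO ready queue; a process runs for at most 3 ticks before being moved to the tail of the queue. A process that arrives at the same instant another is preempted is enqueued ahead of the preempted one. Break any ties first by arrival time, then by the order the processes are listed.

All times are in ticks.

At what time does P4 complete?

Schedule: | P3 0-4 | idle 4-8 | P2 8-11 | P4 11-14 | P2 14-17 | P1 17-20 | P4 20-23 | P2 23-25 | P1 25-27 |
Completion: P1=27  P2=25  P3=4  P4=23
Turnaround (C−A): P1=15  P2=17  P3=4  P4=15

23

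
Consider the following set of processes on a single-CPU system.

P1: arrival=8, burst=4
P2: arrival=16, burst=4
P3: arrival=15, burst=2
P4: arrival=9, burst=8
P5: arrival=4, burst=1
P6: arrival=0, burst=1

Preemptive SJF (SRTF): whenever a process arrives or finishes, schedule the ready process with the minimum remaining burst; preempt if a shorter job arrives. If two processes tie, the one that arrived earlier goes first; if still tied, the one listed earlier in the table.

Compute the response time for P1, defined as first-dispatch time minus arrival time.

Gantt: | P6 0-1 | idle 1-4 | P5 4-5 | idle 5-8 | P1 8-12 | P4 12-15 | P3 15-17 | P2 17-21 | P4 21-26 |
Completion: P1=12  P2=21  P3=17  P4=26  P5=5  P6=1
Turnaround (C−A): P1=4  P2=5  P3=2  P4=17  P5=1  P6=1
Response(P1) = first start − arrival = 8 − 8 = 0

0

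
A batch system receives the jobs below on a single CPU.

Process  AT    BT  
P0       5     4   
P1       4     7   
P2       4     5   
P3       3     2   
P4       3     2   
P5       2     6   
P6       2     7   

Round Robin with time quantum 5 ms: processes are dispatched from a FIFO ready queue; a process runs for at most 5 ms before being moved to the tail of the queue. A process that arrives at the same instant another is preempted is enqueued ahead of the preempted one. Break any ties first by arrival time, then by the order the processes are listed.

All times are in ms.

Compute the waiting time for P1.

24

Schedule: | idle 0-2 | P5 2-7 | P6 7-12 | P3 12-14 | P4 14-16 | P1 16-21 | P2 21-26 | P0 26-30 | P5 30-31 | P6 31-33 | P1 33-35 |
Completion: P0=30  P1=35  P2=26  P3=14  P4=16  P5=31  P6=33
Turnaround (C−A): P0=25  P1=31  P2=22  P3=11  P4=13  P5=29  P6=31
Waiting(P1) = turnaround − burst = 31 − 7 = 24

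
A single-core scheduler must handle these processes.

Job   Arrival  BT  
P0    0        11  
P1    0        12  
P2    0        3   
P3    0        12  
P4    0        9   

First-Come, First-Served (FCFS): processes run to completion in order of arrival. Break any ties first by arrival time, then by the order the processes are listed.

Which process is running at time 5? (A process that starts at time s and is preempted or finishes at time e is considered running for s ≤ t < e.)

P0

Timeline: | P0 0-11 | P1 11-23 | P2 23-26 | P3 26-38 | P4 38-47 |
Completion: P0=11  P1=23  P2=26  P3=38  P4=47
Turnaround (C−A): P0=11  P1=23  P2=26  P3=38  P4=47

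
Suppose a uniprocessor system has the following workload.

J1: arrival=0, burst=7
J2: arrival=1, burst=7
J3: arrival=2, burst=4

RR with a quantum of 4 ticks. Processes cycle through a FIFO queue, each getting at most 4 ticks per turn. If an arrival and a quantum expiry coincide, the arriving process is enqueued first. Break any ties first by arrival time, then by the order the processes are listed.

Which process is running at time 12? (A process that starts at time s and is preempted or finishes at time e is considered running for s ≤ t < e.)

J1

Gantt: | J1 0-4 | J2 4-8 | J3 8-12 | J1 12-15 | J2 15-18 |
Completion: J1=15  J2=18  J3=12
Turnaround (C−A): J1=15  J2=17  J3=10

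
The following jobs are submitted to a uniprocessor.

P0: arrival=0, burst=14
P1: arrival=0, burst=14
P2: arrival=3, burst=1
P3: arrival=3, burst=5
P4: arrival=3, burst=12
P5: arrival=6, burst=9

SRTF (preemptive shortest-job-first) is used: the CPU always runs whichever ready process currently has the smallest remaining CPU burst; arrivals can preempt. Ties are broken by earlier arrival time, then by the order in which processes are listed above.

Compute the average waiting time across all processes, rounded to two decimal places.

Schedule: | P0 0-3 | P2 3-4 | P3 4-9 | P5 9-18 | P0 18-29 | P4 29-41 | P1 41-55 |
Completion: P0=29  P1=55  P2=4  P3=9  P4=41  P5=18
Waiting times: P0=15, P1=41, P2=0, P3=1, P4=26, P5=3
Average waiting = (15+41+0+1+26+3) / 6 = 86/6 = 14.33

14.33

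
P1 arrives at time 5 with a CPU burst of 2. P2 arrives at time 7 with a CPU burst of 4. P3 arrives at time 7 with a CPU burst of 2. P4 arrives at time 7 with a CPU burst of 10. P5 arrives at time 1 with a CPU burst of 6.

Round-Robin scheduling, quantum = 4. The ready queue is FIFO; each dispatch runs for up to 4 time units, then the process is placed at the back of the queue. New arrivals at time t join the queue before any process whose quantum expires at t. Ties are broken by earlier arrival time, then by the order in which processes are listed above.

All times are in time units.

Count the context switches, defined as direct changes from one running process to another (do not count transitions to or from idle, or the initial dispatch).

Schedule: | idle 0-1 | P5 1-5 | P1 5-7 | P5 7-9 | P2 9-13 | P3 13-15 | P4 15-25 |
Completion: P1=7  P2=13  P3=15  P4=25  P5=9
Turnaround (C−A): P1=2  P2=6  P3=8  P4=18  P5=8

5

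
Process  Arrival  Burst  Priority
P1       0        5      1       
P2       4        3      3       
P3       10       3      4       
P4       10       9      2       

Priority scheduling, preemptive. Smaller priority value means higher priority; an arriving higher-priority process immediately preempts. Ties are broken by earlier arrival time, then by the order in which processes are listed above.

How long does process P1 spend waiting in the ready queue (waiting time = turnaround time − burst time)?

0

Timeline: | P1 0-5 | P2 5-8 | idle 8-10 | P4 10-19 | P3 19-22 |
Completion: P1=5  P2=8  P3=22  P4=19
Turnaround (C−A): P1=5  P2=4  P3=12  P4=9
Waiting(P1) = turnaround − burst = 5 − 5 = 0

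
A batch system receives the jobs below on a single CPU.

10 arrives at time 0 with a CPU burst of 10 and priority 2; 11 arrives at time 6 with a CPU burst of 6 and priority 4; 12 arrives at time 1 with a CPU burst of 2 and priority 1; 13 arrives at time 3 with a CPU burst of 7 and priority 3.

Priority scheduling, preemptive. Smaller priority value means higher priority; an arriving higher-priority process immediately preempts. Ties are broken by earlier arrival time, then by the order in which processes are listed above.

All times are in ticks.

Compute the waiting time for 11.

13

Schedule: | 10 0-1 | 12 1-3 | 10 3-12 | 13 12-19 | 11 19-25 |
Completion: 10=12  11=25  12=3  13=19
Turnaround (C−A): 10=12  11=19  12=2  13=16
Waiting(11) = turnaround − burst = 19 − 6 = 13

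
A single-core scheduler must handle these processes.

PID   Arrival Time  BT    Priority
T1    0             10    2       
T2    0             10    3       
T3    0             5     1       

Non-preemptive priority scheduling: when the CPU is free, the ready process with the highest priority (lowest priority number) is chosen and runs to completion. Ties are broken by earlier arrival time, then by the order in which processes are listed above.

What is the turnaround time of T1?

15

Schedule: | T3 0-5 | T1 5-15 | T2 15-25 |
Completion: T1=15  T2=25  T3=5
Turnaround(T1) = completion − arrival = 15 − 0 = 15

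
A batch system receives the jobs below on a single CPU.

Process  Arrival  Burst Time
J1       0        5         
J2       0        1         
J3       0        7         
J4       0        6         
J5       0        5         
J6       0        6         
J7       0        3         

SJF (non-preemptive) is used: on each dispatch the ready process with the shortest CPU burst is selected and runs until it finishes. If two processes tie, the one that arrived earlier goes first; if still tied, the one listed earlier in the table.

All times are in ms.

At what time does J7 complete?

Schedule: | J2 0-1 | J7 1-4 | J1 4-9 | J5 9-14 | J4 14-20 | J6 20-26 | J3 26-33 |
Completion: J1=9  J2=1  J3=33  J4=20  J5=14  J6=26  J7=4
Turnaround (C−A): J1=9  J2=1  J3=33  J4=20  J5=14  J6=26  J7=4

4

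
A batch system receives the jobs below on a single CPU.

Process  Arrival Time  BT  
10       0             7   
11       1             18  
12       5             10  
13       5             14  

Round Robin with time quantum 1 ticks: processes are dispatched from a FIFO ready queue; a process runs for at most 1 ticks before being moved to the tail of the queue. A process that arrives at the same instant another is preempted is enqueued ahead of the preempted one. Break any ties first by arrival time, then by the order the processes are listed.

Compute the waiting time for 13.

Gantt: | 10 0-1 | 11 1-2 | 10 2-3 | 11 3-4 | 10 4-5 | 11 5-6 | 12 6-7 | 13 7-8 | 10 8-9 | 11 9-10 | 12 10-11 | 13 11-12 | 10 12-13 | 11 13-14 | 12 14-15 | 13 15-16 | 10 16-17 | 11 17-18 | 12 18-19 | 13 19-20 | 10 20-21 | 11 21-22 | 12 22-23 | 13 23-24 | 11 24-25 | 12 25-26 | 13 26-27 | 11 27-28 | 12 28-29 | 13 29-30 | 11 30-31 | 12 31-32 | 13 32-33 | 11 33-34 | 12 34-35 | 13 35-36 | 11 36-37 | 12 37-38 | 13 38-39 | 11 39-40 | 13 40-41 | 11 41-42 | 13 42-43 | 11 43-44 | 13 44-45 | 11 45-46 | 13 46-47 | 11 47-49 |
Completion: 10=21  11=49  12=38  13=47
Waiting(13) = turnaround − burst = 42 − 14 = 28

28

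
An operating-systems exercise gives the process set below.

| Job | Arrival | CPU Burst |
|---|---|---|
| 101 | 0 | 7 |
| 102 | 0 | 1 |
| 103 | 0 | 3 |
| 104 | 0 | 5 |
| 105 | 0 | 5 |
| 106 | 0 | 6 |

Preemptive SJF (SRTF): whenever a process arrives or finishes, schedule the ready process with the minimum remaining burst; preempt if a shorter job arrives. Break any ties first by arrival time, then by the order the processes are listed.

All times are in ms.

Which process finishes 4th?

105

Gantt: | 102 0-1 | 103 1-4 | 104 4-9 | 105 9-14 | 106 14-20 | 101 20-27 |
Completion: 101=27  102=1  103=4  104=9  105=14  106=20
Finish order: 102 → 103 → 104 → 105 → 106 → 101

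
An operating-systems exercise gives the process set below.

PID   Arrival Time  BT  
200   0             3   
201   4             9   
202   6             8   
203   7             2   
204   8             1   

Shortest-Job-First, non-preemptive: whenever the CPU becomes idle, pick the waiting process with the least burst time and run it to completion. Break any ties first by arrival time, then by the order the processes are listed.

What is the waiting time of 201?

Schedule: | 200 0-3 | idle 3-4 | 201 4-13 | 204 13-14 | 203 14-16 | 202 16-24 |
Completion: 200=3  201=13  202=24  203=16  204=14
Turnaround (C−A): 200=3  201=9  202=18  203=9  204=6
Waiting(201) = turnaround − burst = 9 − 9 = 0

0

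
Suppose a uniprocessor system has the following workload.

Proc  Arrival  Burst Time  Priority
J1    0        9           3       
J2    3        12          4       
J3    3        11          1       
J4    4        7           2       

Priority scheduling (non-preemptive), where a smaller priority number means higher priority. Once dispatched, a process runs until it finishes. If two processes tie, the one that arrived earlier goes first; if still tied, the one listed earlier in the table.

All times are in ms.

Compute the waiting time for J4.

Timeline: | J1 0-9 | J3 9-20 | J4 20-27 | J2 27-39 |
Completion: J1=9  J2=39  J3=20  J4=27
Waiting(J4) = turnaround − burst = 23 − 7 = 16

16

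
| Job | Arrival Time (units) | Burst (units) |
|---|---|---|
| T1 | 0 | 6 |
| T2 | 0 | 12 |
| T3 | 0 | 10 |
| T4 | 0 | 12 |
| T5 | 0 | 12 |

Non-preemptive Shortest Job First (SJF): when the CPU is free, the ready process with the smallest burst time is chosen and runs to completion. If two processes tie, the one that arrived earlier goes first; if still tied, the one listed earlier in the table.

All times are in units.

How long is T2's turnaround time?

28

Timeline: | T1 0-6 | T3 6-16 | T2 16-28 | T4 28-40 | T5 40-52 |
Completion: T1=6  T2=28  T3=16  T4=40  T5=52
Turnaround (C−A): T1=6  T2=28  T3=16  T4=40  T5=52
Turnaround(T2) = completion − arrival = 28 − 0 = 28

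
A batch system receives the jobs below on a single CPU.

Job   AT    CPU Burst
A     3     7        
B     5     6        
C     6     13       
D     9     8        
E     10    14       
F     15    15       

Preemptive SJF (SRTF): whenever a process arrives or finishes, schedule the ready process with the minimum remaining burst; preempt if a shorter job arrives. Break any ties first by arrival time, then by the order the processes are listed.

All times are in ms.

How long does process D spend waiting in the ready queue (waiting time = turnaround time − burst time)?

7

Gantt: | idle 0-3 | A 3-10 | B 10-16 | D 16-24 | C 24-37 | E 37-51 | F 51-66 |
Completion: A=10  B=16  C=37  D=24  E=51  F=66
Turnaround (C−A): A=7  B=11  C=31  D=15  E=41  F=51
Waiting(D) = turnaround − burst = 15 − 8 = 7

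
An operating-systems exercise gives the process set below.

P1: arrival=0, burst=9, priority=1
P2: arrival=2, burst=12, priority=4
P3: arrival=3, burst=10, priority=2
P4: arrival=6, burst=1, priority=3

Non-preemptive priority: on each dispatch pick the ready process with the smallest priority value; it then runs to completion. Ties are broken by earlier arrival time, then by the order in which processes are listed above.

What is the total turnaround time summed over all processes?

69

Timeline: | P1 0-9 | P3 9-19 | P4 19-20 | P2 20-32 |
Completion: P1=9  P2=32  P3=19  P4=20
Turnaround = completion − arrival: P1=9, P2=30, P3=16, P4=14
Total turnaround = 9 + 30 + 16 + 14 = 69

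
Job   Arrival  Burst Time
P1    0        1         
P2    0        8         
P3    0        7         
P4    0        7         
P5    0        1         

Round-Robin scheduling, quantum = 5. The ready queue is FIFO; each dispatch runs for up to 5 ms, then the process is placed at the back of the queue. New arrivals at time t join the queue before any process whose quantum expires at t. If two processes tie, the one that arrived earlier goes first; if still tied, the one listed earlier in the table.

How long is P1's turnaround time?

Gantt: | P1 0-1 | P2 1-6 | P3 6-11 | P4 11-16 | P5 16-17 | P2 17-20 | P3 20-22 | P4 22-24 |
Completion: P1=1  P2=20  P3=22  P4=24  P5=17
Turnaround (C−A): P1=1  P2=20  P3=22  P4=24  P5=17
Turnaround(P1) = completion − arrival = 1 − 0 = 1

1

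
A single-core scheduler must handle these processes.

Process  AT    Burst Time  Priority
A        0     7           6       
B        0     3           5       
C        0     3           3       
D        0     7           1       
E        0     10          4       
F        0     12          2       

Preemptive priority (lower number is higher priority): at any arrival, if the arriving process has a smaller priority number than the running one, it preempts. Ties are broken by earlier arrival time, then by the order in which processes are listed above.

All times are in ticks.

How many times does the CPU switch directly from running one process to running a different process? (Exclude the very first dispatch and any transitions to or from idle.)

5

Schedule: | D 0-7 | F 7-19 | C 19-22 | E 22-32 | B 32-35 | A 35-42 |
Completion: A=42  B=35  C=22  D=7  E=32  F=19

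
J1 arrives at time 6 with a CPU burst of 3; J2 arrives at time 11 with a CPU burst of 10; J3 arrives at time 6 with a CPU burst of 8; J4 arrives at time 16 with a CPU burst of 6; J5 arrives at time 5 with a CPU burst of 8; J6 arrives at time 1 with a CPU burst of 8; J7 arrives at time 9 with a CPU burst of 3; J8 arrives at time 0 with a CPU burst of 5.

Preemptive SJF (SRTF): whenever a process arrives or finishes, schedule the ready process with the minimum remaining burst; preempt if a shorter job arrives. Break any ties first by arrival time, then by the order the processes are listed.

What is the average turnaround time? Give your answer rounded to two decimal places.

17.63

Schedule: | J8 0-5 | J6 5-6 | J1 6-9 | J7 9-12 | J6 12-19 | J4 19-25 | J5 25-33 | J3 33-41 | J2 41-51 |
Completion: J1=9  J2=51  J3=41  J4=25  J5=33  J6=19  J7=12  J8=5
Turnaround (C−A): J1=3  J2=40  J3=35  J4=9  J5=28  J6=18  J7=3  J8=5
Turnaround times: J1=3, J2=40, J3=35, J4=9, J5=28, J6=18, J7=3, J8=5
Average turnaround = (3+40+35+9+28+18+3+5) / 8 = 141/8 = 17.63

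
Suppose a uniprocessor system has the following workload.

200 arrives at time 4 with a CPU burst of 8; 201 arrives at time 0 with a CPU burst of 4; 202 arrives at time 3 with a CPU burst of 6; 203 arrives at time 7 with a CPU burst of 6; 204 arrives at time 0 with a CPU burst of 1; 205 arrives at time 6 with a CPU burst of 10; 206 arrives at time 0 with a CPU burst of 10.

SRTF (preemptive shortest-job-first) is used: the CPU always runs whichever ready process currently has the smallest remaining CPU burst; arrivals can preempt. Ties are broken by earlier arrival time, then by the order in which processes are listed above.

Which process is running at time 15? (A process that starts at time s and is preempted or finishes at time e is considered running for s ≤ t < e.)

Schedule: | 204 0-1 | 201 1-5 | 202 5-11 | 203 11-17 | 200 17-25 | 206 25-35 | 205 35-45 |
Completion: 200=25  201=5  202=11  203=17  204=1  205=45  206=35
Turnaround (C−A): 200=21  201=5  202=8  203=10  204=1  205=39  206=35

203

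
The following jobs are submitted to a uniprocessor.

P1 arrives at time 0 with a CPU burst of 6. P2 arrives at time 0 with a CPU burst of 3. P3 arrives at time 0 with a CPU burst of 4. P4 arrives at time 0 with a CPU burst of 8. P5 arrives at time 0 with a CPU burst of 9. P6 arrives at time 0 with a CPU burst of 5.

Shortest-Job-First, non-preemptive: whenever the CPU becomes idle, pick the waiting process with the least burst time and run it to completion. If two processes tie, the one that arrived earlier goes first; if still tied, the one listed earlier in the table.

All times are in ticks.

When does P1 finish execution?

Schedule: | P2 0-3 | P3 3-7 | P6 7-12 | P1 12-18 | P4 18-26 | P5 26-35 |
Completion: P1=18  P2=3  P3=7  P4=26  P5=35  P6=12

18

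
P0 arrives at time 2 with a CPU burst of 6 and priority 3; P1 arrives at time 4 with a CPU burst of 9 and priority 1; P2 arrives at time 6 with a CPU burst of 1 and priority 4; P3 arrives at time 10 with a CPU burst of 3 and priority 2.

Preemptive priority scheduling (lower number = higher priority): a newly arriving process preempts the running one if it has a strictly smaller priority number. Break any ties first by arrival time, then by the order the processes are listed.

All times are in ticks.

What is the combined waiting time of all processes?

Gantt: | idle 0-2 | P0 2-4 | P1 4-13 | P3 13-16 | P0 16-20 | P2 20-21 |
Completion: P0=20  P1=13  P2=21  P3=16
Turnaround (C−A): P0=18  P1=9  P2=15  P3=6
Waiting = turnaround − burst: P0=12, P1=0, P2=14, P3=3
Total waiting = 12 + 0 + 14 + 3 = 29

29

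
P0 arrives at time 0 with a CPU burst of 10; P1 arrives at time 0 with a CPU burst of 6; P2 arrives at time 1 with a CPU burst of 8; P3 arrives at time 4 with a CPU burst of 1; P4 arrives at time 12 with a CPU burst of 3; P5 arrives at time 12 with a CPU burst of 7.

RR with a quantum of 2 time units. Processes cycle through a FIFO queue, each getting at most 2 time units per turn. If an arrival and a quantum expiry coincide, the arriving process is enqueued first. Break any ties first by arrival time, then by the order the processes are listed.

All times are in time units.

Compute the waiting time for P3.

4

Gantt: | P0 0-2 | P1 2-4 | P2 4-6 | P0 6-8 | P3 8-9 | P1 9-11 | P2 11-13 | P0 13-15 | P1 15-17 | P4 17-19 | P5 19-21 | P2 21-23 | P0 23-25 | P4 25-26 | P5 26-28 | P2 28-30 | P0 30-32 | P5 32-35 |
Completion: P0=32  P1=17  P2=30  P3=9  P4=26  P5=35
Turnaround (C−A): P0=32  P1=17  P2=29  P3=5  P4=14  P5=23
Waiting(P3) = turnaround − burst = 5 − 1 = 4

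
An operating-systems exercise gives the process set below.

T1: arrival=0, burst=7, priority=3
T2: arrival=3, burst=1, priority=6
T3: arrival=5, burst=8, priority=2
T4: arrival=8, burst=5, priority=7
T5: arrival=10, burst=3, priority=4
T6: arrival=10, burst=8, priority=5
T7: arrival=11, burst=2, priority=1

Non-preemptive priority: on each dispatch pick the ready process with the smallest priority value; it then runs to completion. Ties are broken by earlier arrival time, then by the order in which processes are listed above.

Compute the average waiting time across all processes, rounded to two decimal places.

Gantt: | T1 0-7 | T3 7-15 | T7 15-17 | T5 17-20 | T6 20-28 | T2 28-29 | T4 29-34 |
Completion: T1=7  T2=29  T3=15  T4=34  T5=20  T6=28  T7=17
Turnaround (C−A): T1=7  T2=26  T3=10  T4=26  T5=10  T6=18  T7=6
Waiting times: T1=0, T2=25, T3=2, T4=21, T5=7, T6=10, T7=4
Average waiting = (0+25+2+21+7+10+4) / 7 = 69/7 = 9.86

9.86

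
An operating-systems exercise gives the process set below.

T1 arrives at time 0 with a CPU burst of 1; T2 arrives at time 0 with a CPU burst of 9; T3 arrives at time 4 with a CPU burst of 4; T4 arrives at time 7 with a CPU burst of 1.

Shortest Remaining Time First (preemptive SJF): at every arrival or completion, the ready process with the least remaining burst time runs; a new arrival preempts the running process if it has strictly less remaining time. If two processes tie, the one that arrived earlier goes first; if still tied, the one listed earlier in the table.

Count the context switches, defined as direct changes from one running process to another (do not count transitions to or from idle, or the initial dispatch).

4

Timeline: | T1 0-1 | T2 1-4 | T3 4-8 | T4 8-9 | T2 9-15 |
Completion: T1=1  T2=15  T3=8  T4=9
Turnaround (C−A): T1=1  T2=15  T3=4  T4=2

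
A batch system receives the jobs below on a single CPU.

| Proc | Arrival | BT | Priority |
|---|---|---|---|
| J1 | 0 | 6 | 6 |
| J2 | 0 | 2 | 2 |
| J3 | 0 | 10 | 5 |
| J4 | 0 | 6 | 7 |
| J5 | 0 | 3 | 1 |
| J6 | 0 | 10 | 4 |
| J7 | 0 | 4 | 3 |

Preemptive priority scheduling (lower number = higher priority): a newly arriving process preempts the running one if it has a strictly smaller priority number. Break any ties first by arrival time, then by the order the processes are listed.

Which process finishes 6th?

Gantt: | J5 0-3 | J2 3-5 | J7 5-9 | J6 9-19 | J3 19-29 | J1 29-35 | J4 35-41 |
Completion: J1=35  J2=5  J3=29  J4=41  J5=3  J6=19  J7=9
Turnaround (C−A): J1=35  J2=5  J3=29  J4=41  J5=3  J6=19  J7=9
Finish order: J5 → J2 → J7 → J6 → J3 → J1 → J4

J1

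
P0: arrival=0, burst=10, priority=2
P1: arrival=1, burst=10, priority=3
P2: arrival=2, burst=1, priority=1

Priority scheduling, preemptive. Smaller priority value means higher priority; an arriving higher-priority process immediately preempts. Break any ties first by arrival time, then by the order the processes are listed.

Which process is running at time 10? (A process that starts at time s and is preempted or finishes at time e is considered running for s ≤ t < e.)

Gantt: | P0 0-2 | P2 2-3 | P0 3-11 | P1 11-21 |
Completion: P0=11  P1=21  P2=3
Turnaround (C−A): P0=11  P1=20  P2=1

P0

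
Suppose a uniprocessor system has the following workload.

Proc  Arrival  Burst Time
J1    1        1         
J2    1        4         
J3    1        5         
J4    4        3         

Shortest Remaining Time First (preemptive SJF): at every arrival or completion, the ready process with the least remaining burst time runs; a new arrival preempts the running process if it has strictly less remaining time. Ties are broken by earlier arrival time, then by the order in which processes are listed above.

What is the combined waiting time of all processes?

Timeline: | idle 0-1 | J1 1-2 | J2 2-6 | J4 6-9 | J3 9-14 |
Completion: J1=2  J2=6  J3=14  J4=9
Waiting = turnaround − burst: J1=0, J2=1, J3=8, J4=2
Total waiting = 0 + 1 + 8 + 2 = 11

11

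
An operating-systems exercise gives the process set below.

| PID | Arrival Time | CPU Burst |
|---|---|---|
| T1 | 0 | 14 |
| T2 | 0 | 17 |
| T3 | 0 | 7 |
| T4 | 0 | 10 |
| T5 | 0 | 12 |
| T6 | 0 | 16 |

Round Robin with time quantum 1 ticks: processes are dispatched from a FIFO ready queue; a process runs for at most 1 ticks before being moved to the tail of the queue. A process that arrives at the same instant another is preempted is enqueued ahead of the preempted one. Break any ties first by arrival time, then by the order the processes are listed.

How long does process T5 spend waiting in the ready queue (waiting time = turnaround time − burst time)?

52

Timeline: | T1 0-1 | T2 1-2 | T3 2-3 | T4 3-4 | T5 4-5 | T6 5-6 | T1 6-7 | T2 7-8 | T3 8-9 | T4 9-10 | T5 10-11 | T6 11-12 | T1 12-13 | T2 13-14 | T3 14-15 | T4 15-16 | T5 16-17 | T6 17-18 | T1 18-19 | T2 19-20 | T3 20-21 | T4 21-22 | T5 22-23 | T6 23-24 | T1 24-25 | T2 25-26 | T3 26-27 | T4 27-28 | T5 28-29 | T6 29-30 | T1 30-31 | T2 31-32 | T3 32-33 | T4 33-34 | T5 34-35 | T6 35-36 | T1 36-37 | T2 37-38 | T3 38-39 | T4 39-40 | T5 40-41 | T6 41-42 | T1 42-43 | T2 43-44 | T4 44-45 | T5 45-46 | T6 46-47 | T1 47-48 | T2 48-49 | T4 49-50 | T5 50-51 | T6 51-52 | T1 52-53 | T2 53-54 | T4 54-55 | T5 55-56 | T6 56-57 | T1 57-58 | T2 58-59 | T5 59-60 | T6 60-61 | T1 61-62 | T2 62-63 | T5 63-64 | T6 64-65 | T1 65-66 | T2 66-67 | T6 67-68 | T1 68-69 | T2 69-70 | T6 70-71 | T2 71-72 | T6 72-73 | T2 73-74 | T6 74-75 | T2 75-76 |
Completion: T1=69  T2=76  T3=39  T4=55  T5=64  T6=75
Waiting(T5) = turnaround − burst = 64 − 12 = 52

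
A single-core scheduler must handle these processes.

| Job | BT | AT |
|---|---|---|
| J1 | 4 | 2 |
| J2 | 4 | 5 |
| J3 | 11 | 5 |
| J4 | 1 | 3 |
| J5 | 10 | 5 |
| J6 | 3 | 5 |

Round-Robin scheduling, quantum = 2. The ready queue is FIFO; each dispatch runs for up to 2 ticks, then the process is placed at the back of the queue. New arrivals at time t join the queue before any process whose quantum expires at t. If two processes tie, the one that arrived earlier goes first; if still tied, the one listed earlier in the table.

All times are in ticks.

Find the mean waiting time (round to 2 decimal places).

10.33

Gantt: | idle 0-2 | J1 2-4 | J4 4-5 | J1 5-7 | J2 7-9 | J3 9-11 | J5 11-13 | J6 13-15 | J2 15-17 | J3 17-19 | J5 19-21 | J6 21-22 | J3 22-24 | J5 24-26 | J3 26-28 | J5 28-30 | J3 30-32 | J5 32-34 | J3 34-35 |
Completion: J1=7  J2=17  J3=35  J4=5  J5=34  J6=22
Waiting times: J1=1, J2=8, J3=19, J4=1, J5=19, J6=14
Average waiting = (1+8+19+1+19+14) / 6 = 62/6 = 10.33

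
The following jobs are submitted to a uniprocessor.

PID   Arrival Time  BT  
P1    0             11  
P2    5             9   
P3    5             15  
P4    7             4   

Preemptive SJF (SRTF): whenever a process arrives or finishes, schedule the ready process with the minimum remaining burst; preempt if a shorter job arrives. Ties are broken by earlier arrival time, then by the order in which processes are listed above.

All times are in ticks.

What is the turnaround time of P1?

Gantt: | P1 0-11 | P4 11-15 | P2 15-24 | P3 24-39 |
Completion: P1=11  P2=24  P3=39  P4=15
Turnaround (C−A): P1=11  P2=19  P3=34  P4=8
Turnaround(P1) = completion − arrival = 11 − 0 = 11

11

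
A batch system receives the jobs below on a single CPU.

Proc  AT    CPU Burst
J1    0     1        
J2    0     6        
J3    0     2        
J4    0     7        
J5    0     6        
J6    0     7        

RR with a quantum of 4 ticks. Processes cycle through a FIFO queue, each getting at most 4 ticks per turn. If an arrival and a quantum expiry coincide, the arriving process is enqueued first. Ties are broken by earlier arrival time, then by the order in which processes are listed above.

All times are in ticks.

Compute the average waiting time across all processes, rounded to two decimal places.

Schedule: | J1 0-1 | J2 1-5 | J3 5-7 | J4 7-11 | J5 11-15 | J6 15-19 | J2 19-21 | J4 21-24 | J5 24-26 | J6 26-29 |
Completion: J1=1  J2=21  J3=7  J4=24  J5=26  J6=29
Turnaround (C−A): J1=1  J2=21  J3=7  J4=24  J5=26  J6=29
Waiting times: J1=0, J2=15, J3=5, J4=17, J5=20, J6=22
Average waiting = (0+15+5+17+20+22) / 6 = 79/6 = 13.17

13.17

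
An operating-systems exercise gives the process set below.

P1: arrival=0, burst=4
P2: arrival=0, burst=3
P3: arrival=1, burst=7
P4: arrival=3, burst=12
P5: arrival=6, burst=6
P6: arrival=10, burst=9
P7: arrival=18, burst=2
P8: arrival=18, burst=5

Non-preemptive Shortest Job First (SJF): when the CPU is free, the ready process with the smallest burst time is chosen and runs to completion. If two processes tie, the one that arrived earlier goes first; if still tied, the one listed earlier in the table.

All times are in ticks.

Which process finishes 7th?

P6

Gantt: | P2 0-3 | P1 3-7 | P5 7-13 | P3 13-20 | P7 20-22 | P8 22-27 | P6 27-36 | P4 36-48 |
Completion: P1=7  P2=3  P3=20  P4=48  P5=13  P6=36  P7=22  P8=27
Turnaround (C−A): P1=7  P2=3  P3=19  P4=45  P5=7  P6=26  P7=4  P8=9
Finish order: P2 → P1 → P5 → P3 → P7 → P8 → P6 → P4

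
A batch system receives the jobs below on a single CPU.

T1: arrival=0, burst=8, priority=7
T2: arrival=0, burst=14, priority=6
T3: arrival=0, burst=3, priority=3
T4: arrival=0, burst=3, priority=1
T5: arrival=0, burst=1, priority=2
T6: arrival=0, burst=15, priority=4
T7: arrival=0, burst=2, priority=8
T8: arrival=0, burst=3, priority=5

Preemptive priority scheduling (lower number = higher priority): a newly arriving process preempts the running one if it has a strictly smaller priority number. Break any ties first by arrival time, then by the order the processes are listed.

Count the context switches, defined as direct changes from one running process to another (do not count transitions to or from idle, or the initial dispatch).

Schedule: | T4 0-3 | T5 3-4 | T3 4-7 | T6 7-22 | T8 22-25 | T2 25-39 | T1 39-47 | T7 47-49 |
Completion: T1=47  T2=39  T3=7  T4=3  T5=4  T6=22  T7=49  T8=25

7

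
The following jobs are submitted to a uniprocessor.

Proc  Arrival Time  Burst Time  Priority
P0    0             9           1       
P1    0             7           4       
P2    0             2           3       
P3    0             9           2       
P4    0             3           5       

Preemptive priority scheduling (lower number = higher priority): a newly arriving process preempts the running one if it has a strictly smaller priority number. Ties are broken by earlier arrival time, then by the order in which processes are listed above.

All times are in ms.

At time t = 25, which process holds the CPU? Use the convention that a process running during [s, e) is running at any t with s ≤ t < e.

Timeline: | P0 0-9 | P3 9-18 | P2 18-20 | P1 20-27 | P4 27-30 |
Completion: P0=9  P1=27  P2=20  P3=18  P4=30
Turnaround (C−A): P0=9  P1=27  P2=20  P3=18  P4=30

P1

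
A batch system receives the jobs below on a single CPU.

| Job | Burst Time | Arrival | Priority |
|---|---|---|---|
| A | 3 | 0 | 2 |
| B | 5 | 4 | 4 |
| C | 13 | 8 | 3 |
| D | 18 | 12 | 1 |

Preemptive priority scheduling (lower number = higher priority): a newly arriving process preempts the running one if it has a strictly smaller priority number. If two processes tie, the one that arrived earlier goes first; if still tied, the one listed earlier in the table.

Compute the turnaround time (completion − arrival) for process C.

31

Gantt: | A 0-3 | idle 3-4 | B 4-8 | C 8-12 | D 12-30 | C 30-39 | B 39-40 |
Completion: A=3  B=40  C=39  D=30
Turnaround (C−A): A=3  B=36  C=31  D=18
Turnaround(C) = completion − arrival = 39 − 8 = 31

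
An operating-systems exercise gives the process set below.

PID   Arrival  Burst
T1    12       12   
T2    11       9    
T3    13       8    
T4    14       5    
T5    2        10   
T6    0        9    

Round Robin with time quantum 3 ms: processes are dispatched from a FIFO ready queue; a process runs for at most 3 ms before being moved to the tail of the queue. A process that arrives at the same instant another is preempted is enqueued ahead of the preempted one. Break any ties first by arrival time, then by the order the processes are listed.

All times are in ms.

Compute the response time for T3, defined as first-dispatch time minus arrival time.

11

Timeline: | T6 0-3 | T5 3-6 | T6 6-9 | T5 9-12 | T6 12-15 | T2 15-18 | T1 18-21 | T5 21-24 | T3 24-27 | T4 27-30 | T2 30-33 | T1 33-36 | T5 36-37 | T3 37-40 | T4 40-42 | T2 42-45 | T1 45-48 | T3 48-50 | T1 50-53 |
Completion: T1=53  T2=45  T3=50  T4=42  T5=37  T6=15
Turnaround (C−A): T1=41  T2=34  T3=37  T4=28  T5=35  T6=15
Response(T3) = first start − arrival = 24 − 13 = 11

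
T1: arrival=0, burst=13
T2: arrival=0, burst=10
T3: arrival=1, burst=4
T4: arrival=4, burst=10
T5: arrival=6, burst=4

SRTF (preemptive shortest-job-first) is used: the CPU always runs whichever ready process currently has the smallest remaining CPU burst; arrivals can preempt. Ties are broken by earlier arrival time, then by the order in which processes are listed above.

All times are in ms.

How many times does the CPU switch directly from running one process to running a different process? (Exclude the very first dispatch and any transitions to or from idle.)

Gantt: | T2 0-1 | T3 1-5 | T2 5-6 | T5 6-10 | T2 10-18 | T4 18-28 | T1 28-41 |
Completion: T1=41  T2=18  T3=5  T4=28  T5=10

6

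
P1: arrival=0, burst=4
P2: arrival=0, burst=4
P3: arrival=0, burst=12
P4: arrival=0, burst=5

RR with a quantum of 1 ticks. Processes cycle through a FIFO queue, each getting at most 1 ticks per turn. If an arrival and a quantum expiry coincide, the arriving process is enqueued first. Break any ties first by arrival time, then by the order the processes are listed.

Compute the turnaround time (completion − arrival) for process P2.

14

Timeline: | P1 0-1 | P2 1-2 | P3 2-3 | P4 3-4 | P1 4-5 | P2 5-6 | P3 6-7 | P4 7-8 | P1 8-9 | P2 9-10 | P3 10-11 | P4 11-12 | P1 12-13 | P2 13-14 | P3 14-15 | P4 15-16 | P3 16-17 | P4 17-18 | P3 18-25 |
Completion: P1=13  P2=14  P3=25  P4=18
Turnaround (C−A): P1=13  P2=14  P3=25  P4=18
Turnaround(P2) = completion − arrival = 14 − 0 = 14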